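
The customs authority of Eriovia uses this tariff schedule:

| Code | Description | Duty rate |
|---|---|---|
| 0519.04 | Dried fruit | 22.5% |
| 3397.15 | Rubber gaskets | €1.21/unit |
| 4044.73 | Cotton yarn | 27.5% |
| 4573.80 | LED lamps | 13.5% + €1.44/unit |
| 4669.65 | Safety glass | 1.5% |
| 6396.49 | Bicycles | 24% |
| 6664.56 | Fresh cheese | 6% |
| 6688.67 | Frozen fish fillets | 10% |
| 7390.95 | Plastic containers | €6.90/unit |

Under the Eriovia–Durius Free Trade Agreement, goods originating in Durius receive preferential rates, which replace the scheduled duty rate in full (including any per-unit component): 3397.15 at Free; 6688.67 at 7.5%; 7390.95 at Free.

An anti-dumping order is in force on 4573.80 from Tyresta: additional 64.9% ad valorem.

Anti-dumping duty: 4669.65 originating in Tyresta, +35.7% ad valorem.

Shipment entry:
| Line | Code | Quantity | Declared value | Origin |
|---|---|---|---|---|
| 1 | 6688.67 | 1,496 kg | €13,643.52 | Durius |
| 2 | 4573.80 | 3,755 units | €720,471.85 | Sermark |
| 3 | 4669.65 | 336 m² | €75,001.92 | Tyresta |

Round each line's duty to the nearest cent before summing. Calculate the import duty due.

€131,594.87

Line 1 (6688.67, Durius, 1,496 kg, €13,643.52):
Base rate for 6688.67 is 10%.
Origin Durius qualifies under the Eriovia–Durius agreement and 6688.67 is covered: preferential rate 7.5% applies instead.
Duty = €13,643.52 × 7.5% = €1,023.26.
Line 2 (4573.80, Sermark, 3,755 units, €720,471.85):
Base rate for 4573.80 is 13.5% + €1.44/unit.
The additional-duty order on 4573.80 targets Tyresta, not Sermark; it does not apply.
Duty = €720,471.85 × 13.5% + 3,755 × €1.44 = €102,670.90.
Line 3 (4669.65, Tyresta, 336 m², €75,001.92):
Base rate for 4669.65 is 1.5%.
Additional duty on 4669.65 from Tyresta: +35.7%. Applied ad valorem rate: 1.5% + 35.7% = 37.2%.
Duty = €75,001.92 × 37.2% = €27,900.71.
Total = €1,023.26 + €102,670.90 + €27,900.71 = €131,594.87.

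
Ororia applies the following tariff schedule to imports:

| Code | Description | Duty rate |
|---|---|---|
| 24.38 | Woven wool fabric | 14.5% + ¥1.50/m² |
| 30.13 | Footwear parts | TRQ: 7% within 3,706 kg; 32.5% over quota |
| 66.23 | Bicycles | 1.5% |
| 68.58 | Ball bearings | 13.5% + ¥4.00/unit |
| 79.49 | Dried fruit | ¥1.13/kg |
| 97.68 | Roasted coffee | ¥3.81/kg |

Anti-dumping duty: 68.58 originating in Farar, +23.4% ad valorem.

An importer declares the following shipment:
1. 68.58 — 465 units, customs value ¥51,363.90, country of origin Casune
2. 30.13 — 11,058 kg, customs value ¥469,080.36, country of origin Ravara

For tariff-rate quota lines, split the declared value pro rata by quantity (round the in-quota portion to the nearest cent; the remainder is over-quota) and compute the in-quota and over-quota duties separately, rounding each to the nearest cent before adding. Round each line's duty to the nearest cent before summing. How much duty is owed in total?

Line 1 (68.58, Casune, 465 units, ¥51,363.90):
Base rate for 68.58 is 13.5% + ¥4.00/unit.
The additional-duty order on 68.58 targets Farar, not Casune; it does not apply.
Duty = ¥51,363.90 × 13.5% + 465 × ¥4.00 = ¥8,794.13.
Line 2 (30.13, Ravara, 11,058 kg, ¥469,080.36):
Code 30.13 is under a tariff-rate quota (threshold 3,706 kg). In-quota: 3,706 kg at 7%; over-quota: 7,352 kg at 32.5%.
Pro-rata value split: in-quota = ¥469,080.36 × 3,706/11,058 = ¥157,208.52; over-quota = ¥469,080.36 − ¥157,208.52 = ¥311,871.84.
In-quota duty = ¥157,208.52 × 7% = ¥11,004.60. Over-quota duty = ¥311,871.84 × 32.5% = ¥101,358.35.
Line duty = ¥11,004.60 + ¥101,358.35 = ¥112,362.95.
Total = ¥8,794.13 + ¥112,362.95 = ¥121,157.08.

¥121,157.08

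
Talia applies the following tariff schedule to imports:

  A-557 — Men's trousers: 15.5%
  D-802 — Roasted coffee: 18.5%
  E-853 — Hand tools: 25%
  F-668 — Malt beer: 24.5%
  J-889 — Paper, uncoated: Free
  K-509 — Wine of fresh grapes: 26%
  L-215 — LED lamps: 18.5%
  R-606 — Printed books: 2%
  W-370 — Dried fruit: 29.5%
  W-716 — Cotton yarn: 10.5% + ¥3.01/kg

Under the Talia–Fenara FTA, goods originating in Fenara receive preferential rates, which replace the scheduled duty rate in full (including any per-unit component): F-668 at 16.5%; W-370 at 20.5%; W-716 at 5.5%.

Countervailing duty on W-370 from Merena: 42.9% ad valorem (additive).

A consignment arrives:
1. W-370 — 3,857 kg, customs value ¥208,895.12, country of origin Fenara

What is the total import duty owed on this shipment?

¥42,823.50

Line 1 (W-370, Fenara, 3,857 kg, ¥208,895.12):
Base rate for W-370 is 29.5%.
Origin Fenara qualifies under the Talia–Fenara agreement and W-370 is covered: preferential rate 20.5% applies instead.
The additional-duty order on W-370 targets Merena, not Fenara; it does not apply.
Duty = ¥208,895.12 × 20.5% = ¥42,823.50.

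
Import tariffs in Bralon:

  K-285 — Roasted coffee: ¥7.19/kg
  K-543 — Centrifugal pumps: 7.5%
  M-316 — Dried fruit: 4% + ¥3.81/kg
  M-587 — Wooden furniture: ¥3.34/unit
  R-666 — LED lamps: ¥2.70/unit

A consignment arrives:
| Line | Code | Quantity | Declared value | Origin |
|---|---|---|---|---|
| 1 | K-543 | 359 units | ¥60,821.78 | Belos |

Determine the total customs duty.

¥4,561.63

Line 1 (K-543, Belos, 359 units, ¥60,821.78):
Base rate for K-543 is 7.5%.
Duty = ¥60,821.78 × 7.5% = ¥4,561.63.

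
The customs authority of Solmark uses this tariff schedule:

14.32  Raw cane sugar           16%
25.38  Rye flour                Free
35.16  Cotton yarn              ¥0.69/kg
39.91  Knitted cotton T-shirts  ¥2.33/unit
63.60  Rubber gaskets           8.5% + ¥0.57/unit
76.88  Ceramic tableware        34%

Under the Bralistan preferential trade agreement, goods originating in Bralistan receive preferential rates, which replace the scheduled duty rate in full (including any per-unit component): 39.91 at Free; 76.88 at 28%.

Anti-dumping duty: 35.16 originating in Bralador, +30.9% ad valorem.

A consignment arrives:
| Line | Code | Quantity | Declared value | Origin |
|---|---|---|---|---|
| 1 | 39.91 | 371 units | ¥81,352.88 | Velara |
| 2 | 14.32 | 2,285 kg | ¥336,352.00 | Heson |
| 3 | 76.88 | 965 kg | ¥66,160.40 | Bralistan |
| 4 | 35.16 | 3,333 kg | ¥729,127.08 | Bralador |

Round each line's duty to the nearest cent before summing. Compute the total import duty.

Line 1 (39.91, Velara, 371 units, ¥81,352.88):
Base rate for 39.91 is ¥2.33/unit.
39.91 has an FTA preferential rate, but origin Velara is not Bralistan; base rate stands.
Duty = 371 × ¥2.33 = ¥864.43.
Line 2 (14.32, Heson, 2,285 kg, ¥336,352.00):
Base rate for 14.32 is 16%.
Duty = ¥336,352.00 × 16% = ¥53,816.32.
Line 3 (76.88, Bralistan, 965 kg, ¥66,160.40):
Base rate for 76.88 is 34%.
Origin Bralistan qualifies under the Solmark–Bralistan agreement and 76.88 is covered: preferential rate 28% applies instead.
Duty = ¥66,160.40 × 28% = ¥18,524.91.
Line 4 (35.16, Bralador, 3,333 kg, ¥729,127.08):
Base rate for 35.16 is ¥0.69/kg.
Additional duty on 35.16 from Bralador: +30.9% ad valorem. Applied ad valorem rate = 30.9%.
Duty = ¥729,127.08 × 30.9% + 3,333 × ¥0.69 = ¥227,600.04.
Total = ¥864.43 + ¥53,816.32 + ¥18,524.91 + ¥227,600.04 = ¥300,805.70.

¥300,805.70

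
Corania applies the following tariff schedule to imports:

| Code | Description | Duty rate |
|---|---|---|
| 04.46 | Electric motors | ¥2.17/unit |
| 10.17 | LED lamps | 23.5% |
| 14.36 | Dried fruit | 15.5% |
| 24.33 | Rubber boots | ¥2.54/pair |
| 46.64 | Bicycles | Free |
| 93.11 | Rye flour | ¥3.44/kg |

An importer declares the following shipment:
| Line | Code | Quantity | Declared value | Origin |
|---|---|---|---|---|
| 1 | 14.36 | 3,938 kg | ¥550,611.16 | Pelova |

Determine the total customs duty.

Line 1 (14.36, Pelova, 3,938 kg, ¥550,611.16):
Base rate for 14.36 is 15.5%.
Duty = ¥550,611.16 × 15.5% = ¥85,344.73.

¥85,344.73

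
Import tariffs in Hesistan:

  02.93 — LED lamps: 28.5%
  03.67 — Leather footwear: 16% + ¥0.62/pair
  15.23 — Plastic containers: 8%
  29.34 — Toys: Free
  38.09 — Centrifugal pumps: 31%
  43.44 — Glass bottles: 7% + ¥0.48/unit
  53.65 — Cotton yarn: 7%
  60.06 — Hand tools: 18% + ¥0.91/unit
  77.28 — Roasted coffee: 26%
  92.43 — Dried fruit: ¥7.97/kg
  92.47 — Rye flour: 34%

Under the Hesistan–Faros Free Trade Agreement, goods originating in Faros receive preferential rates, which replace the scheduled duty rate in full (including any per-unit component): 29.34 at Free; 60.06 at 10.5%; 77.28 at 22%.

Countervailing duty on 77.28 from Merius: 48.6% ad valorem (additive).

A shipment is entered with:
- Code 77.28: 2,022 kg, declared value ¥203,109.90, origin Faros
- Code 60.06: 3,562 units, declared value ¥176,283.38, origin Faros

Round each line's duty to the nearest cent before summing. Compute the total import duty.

Line 1 (77.28, Faros, 2,022 kg, ¥203,109.90):
Base rate for 77.28 is 26%.
Origin Faros qualifies under the Hesistan–Faros agreement and 77.28 is covered: preferential rate 22% applies instead.
The additional-duty order on 77.28 targets Merius, not Faros; it does not apply.
Duty = ¥203,109.90 × 22% = ¥44,684.18.
Line 2 (60.06, Faros, 3,562 units, ¥176,283.38):
Base rate for 60.06 is 18% + ¥0.91/unit.
Origin Faros qualifies under the Hesistan–Faros agreement and 60.06 is covered: preferential rate 10.5% applies instead.
Duty = ¥176,283.38 × 10.5% = ¥18,509.75.
Total = ¥44,684.18 + ¥18,509.75 = ¥63,193.93.

¥63,193.93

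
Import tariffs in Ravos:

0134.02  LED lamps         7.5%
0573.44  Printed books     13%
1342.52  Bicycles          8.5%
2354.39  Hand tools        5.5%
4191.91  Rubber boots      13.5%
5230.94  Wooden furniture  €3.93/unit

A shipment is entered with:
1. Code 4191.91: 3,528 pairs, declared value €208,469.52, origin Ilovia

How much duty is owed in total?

€28,143.39

Line 1 (4191.91, Ilovia, 3,528 pairs, €208,469.52):
Base rate for 4191.91 is 13.5%.
Duty = €208,469.52 × 13.5% = €28,143.39.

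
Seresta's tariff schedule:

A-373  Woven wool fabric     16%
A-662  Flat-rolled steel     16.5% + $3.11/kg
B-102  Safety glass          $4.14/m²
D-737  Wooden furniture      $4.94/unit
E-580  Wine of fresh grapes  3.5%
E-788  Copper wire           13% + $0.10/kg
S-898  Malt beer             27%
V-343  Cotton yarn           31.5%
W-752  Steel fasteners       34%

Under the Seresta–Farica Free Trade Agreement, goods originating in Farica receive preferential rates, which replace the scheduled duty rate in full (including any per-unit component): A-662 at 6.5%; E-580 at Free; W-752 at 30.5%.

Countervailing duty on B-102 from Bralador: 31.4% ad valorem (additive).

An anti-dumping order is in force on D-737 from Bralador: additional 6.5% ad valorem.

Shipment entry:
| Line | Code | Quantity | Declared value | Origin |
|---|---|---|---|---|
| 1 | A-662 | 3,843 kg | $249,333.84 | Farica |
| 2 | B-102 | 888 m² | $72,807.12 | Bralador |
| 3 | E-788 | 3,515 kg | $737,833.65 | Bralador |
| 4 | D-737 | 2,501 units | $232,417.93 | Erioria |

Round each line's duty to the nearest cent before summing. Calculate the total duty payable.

Line 1 (A-662, Farica, 3,843 kg, $249,333.84):
Base rate for A-662 is 16.5% + $3.11/kg.
Origin Farica qualifies under the Seresta–Farica agreement and A-662 is covered: preferential rate 6.5% applies instead.
Duty = $249,333.84 × 6.5% = $16,206.70.
Line 2 (B-102, Bralador, 888 m², $72,807.12):
Base rate for B-102 is $4.14/m².
Additional duty on B-102 from Bralador: +31.4% ad valorem. Applied ad valorem rate = 31.4%.
Duty = $72,807.12 × 31.4% + 888 × $4.14 = $26,537.76.
Line 3 (E-788, Bralador, 3,515 kg, $737,833.65):
Base rate for E-788 is 13% + $0.10/kg.
Duty = $737,833.65 × 13% + 3,515 × $0.10 = $96,269.87.
Line 4 (D-737, Erioria, 2,501 units, $232,417.93):
Base rate for D-737 is $4.94/unit.
The additional-duty order on D-737 targets Bralador, not Erioria; it does not apply.
Duty = 2,501 × $4.94 = $12,354.94.
Total = $16,206.70 + $26,537.76 + $96,269.87 + $12,354.94 = $151,369.27.

$151,369.27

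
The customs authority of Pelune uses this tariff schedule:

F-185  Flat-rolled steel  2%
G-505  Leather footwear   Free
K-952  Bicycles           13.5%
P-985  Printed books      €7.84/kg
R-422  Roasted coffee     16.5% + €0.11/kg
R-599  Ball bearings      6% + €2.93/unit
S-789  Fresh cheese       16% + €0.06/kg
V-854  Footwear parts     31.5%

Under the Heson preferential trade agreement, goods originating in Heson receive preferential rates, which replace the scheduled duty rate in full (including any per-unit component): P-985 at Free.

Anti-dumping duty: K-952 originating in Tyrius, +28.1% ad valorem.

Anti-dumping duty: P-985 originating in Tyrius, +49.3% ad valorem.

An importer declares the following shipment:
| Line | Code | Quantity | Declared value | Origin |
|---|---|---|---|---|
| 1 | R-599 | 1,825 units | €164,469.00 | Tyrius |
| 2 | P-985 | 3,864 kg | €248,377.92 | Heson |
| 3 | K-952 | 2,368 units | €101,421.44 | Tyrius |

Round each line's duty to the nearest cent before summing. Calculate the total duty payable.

Line 1 (R-599, Tyrius, 1,825 units, €164,469.00):
Base rate for R-599 is 6% + €2.93/unit.
Duty = €164,469.00 × 6% + 1,825 × €2.93 = €15,215.39.
Line 2 (P-985, Heson, 3,864 kg, €248,377.92):
Base rate for P-985 is €7.84/kg.
Origin Heson qualifies under the Pelune–Heson agreement and P-985 is covered: preferential rate Free applies instead.
The additional-duty order on P-985 targets Tyrius, not Heson; it does not apply.
Duty = €248,377.92 × 0% = €0.00.
Line 3 (K-952, Tyrius, 2,368 units, €101,421.44):
Base rate for K-952 is 13.5%.
Additional duty on K-952 from Tyrius: +28.1%. Applied ad valorem rate: 13.5% + 28.1% = 41.6%.
Duty = €101,421.44 × 41.6% = €42,191.32.
Total = €15,215.39 + €0.00 + €42,191.32 = €57,406.71.

€57,406.71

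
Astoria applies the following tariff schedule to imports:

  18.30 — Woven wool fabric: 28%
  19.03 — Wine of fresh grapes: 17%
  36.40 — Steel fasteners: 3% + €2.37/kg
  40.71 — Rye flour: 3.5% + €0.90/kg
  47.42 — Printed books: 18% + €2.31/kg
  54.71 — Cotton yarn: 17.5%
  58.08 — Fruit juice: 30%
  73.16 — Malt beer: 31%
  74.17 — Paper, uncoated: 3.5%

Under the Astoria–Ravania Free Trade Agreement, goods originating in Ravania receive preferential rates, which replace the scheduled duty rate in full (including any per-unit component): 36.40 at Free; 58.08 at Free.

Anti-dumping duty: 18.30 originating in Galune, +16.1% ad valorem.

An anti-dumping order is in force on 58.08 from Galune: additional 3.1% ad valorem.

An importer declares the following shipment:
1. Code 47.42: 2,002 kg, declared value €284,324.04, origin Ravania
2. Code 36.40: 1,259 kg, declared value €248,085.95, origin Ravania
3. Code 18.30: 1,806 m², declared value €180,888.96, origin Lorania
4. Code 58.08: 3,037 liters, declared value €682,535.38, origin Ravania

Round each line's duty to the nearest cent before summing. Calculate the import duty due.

Line 1 (47.42, Ravania, 2,002 kg, €284,324.04):
Base rate for 47.42 is 18% + €2.31/kg.
Origin Ravania is the FTA partner but 47.42 is not on the preference list; base rate stands.
Duty = €284,324.04 × 18% + 2,002 × €2.31 = €55,802.95.
Line 2 (36.40, Ravania, 1,259 kg, €248,085.95):
Base rate for 36.40 is 3% + €2.37/kg.
Origin Ravania qualifies under the Astoria–Ravania agreement and 36.40 is covered: preferential rate Free applies instead.
Duty = €248,085.95 × 0% = €0.00.
Line 3 (18.30, Lorania, 1,806 m², €180,888.96):
Base rate for 18.30 is 28%.
The additional-duty order on 18.30 targets Galune, not Lorania; it does not apply.
Duty = €180,888.96 × 28% = €50,648.91.
Line 4 (58.08, Ravania, 3,037 liters, €682,535.38):
Base rate for 58.08 is 30%.
Origin Ravania qualifies under the Astoria–Ravania agreement and 58.08 is covered: preferential rate Free applies instead.
The additional-duty order on 58.08 targets Galune, not Ravania; it does not apply.
Duty = €682,535.38 × 0% = €0.00.
Total = €55,802.95 + €0.00 + €50,648.91 + €0.00 = €106,451.86.

€106,451.86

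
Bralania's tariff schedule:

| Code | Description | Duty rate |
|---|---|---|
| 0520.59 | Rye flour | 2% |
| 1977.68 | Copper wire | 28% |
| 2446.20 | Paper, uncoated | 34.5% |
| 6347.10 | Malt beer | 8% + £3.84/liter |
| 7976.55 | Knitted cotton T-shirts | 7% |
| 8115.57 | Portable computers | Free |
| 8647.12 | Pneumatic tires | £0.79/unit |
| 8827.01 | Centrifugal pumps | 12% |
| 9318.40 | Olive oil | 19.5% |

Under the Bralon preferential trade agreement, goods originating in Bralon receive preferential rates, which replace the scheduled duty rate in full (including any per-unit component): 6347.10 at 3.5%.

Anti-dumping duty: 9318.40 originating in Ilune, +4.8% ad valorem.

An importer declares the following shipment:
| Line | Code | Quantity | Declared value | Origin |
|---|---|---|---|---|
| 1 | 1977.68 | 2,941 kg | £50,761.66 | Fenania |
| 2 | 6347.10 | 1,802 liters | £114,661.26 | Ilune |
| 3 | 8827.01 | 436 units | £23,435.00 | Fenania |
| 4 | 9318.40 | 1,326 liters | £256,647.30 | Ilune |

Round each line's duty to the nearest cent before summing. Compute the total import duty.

Line 1 (1977.68, Fenania, 2,941 kg, £50,761.66):
Base rate for 1977.68 is 28%.
Duty = £50,761.66 × 28% = £14,213.26.
Line 2 (6347.10, Ilune, 1,802 liters, £114,661.26):
Base rate for 6347.10 is 8% + £3.84/liter.
6347.10 has an FTA preferential rate, but origin Ilune is not Bralon; base rate stands.
Duty = £114,661.26 × 8% + 1,802 × £3.84 = £16,092.58.
Line 3 (8827.01, Fenania, 436 units, £23,435.00):
Base rate for 8827.01 is 12%.
Duty = £23,435.00 × 12% = £2,812.20.
Line 4 (9318.40, Ilune, 1,326 liters, £256,647.30):
Base rate for 9318.40 is 19.5%.
Additional duty on 9318.40 from Ilune: +4.8%. Applied ad valorem rate: 19.5% + 4.8% = 24.3%.
Duty = £256,647.30 × 24.3% = £62,365.29.
Total = £14,213.26 + £16,092.58 + £2,812.20 + £62,365.29 = £95,483.33.

£95,483.33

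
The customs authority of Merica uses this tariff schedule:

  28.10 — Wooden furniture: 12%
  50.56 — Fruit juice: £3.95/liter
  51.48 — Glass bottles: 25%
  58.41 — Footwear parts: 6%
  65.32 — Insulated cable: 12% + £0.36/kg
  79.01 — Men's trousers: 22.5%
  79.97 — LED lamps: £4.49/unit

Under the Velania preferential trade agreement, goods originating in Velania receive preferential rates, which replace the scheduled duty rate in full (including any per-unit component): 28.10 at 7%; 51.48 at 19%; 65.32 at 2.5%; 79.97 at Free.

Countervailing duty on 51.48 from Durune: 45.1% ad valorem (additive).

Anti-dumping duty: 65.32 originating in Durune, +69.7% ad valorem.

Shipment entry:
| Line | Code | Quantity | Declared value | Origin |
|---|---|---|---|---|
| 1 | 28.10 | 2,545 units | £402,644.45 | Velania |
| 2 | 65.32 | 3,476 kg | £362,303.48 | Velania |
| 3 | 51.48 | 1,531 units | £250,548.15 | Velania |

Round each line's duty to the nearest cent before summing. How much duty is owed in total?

£84,846.85

Line 1 (28.10, Velania, 2,545 units, £402,644.45):
Base rate for 28.10 is 12%.
Origin Velania qualifies under the Merica–Velania agreement and 28.10 is covered: preferential rate 7% applies instead.
Duty = £402,644.45 × 7% = £28,185.11.
Line 2 (65.32, Velania, 3,476 kg, £362,303.48):
Base rate for 65.32 is 12% + £0.36/kg.
Origin Velania qualifies under the Merica–Velania agreement and 65.32 is covered: preferential rate 2.5% applies instead.
The additional-duty order on 65.32 targets Durune, not Velania; it does not apply.
Duty = £362,303.48 × 2.5% = £9,057.59.
Line 3 (51.48, Velania, 1,531 units, £250,548.15):
Base rate for 51.48 is 25%.
Origin Velania qualifies under the Merica–Velania agreement and 51.48 is covered: preferential rate 19% applies instead.
The additional-duty order on 51.48 targets Durune, not Velania; it does not apply.
Duty = £250,548.15 × 19% = £47,604.15.
Total = £28,185.11 + £9,057.59 + £47,604.15 = £84,846.85.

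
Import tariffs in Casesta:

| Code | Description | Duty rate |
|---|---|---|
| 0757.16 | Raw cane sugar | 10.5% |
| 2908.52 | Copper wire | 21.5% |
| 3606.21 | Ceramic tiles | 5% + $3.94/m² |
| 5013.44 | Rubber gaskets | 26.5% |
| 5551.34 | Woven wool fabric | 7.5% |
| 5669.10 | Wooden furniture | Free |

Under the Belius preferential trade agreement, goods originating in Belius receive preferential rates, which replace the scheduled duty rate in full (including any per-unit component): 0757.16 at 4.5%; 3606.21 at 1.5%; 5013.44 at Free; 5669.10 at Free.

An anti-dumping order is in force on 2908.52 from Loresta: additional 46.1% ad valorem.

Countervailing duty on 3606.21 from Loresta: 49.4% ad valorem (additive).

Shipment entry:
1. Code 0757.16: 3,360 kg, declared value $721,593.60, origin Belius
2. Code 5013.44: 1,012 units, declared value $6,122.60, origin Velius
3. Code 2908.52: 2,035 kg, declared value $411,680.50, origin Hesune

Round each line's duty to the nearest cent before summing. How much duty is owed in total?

$122,605.51

Line 1 (0757.16, Belius, 3,360 kg, $721,593.60):
Base rate for 0757.16 is 10.5%.
Origin Belius qualifies under the Casesta–Belius agreement and 0757.16 is covered: preferential rate 4.5% applies instead.
Duty = $721,593.60 × 4.5% = $32,471.71.
Line 2 (5013.44, Velius, 1,012 units, $6,122.60):
Base rate for 5013.44 is 26.5%.
5013.44 has an FTA preferential rate, but origin Velius is not Belius; base rate stands.
Duty = $6,122.60 × 26.5% = $1,622.49.
Line 3 (2908.52, Hesune, 2,035 kg, $411,680.50):
Base rate for 2908.52 is 21.5%.
The additional-duty order on 2908.52 targets Loresta, not Hesune; it does not apply.
Duty = $411,680.50 × 21.5% = $88,511.31.
Total = $32,471.71 + $1,622.49 + $88,511.31 = $122,605.51.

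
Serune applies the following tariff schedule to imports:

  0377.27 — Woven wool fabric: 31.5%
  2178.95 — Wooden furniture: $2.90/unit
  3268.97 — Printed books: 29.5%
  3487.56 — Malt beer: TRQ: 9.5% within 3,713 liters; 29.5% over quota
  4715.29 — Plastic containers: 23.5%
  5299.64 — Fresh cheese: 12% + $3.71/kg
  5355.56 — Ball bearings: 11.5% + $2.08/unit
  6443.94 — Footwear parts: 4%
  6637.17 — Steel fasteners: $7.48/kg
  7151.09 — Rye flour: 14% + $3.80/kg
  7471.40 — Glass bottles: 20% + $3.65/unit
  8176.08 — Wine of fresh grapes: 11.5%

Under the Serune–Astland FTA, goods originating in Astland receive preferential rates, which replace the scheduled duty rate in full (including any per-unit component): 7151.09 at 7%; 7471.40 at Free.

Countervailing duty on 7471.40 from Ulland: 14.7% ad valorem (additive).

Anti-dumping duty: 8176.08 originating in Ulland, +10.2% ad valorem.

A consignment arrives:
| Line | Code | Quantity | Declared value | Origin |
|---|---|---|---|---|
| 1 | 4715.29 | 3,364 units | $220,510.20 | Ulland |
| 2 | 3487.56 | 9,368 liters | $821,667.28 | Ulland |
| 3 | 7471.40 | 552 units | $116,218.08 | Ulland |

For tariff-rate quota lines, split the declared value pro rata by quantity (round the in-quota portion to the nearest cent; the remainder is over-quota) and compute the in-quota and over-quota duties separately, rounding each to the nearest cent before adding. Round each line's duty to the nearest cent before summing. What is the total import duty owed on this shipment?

Line 1 (4715.29, Ulland, 3,364 units, $220,510.20):
Base rate for 4715.29 is 23.5%.
Duty = $220,510.20 × 23.5% = $51,819.90.
Line 2 (3487.56, Ulland, 9,368 liters, $821,667.28):
Code 3487.56 is under a tariff-rate quota (threshold 3,713 liters). In-quota: 3,713 liters at 9.5%; over-quota: 5,655 liters at 29.5%.
Pro-rata value split: in-quota = $821,667.28 × 3,713/9,368 = $325,667.23; over-quota = $821,667.28 − $325,667.23 = $496,000.05.
In-quota duty = $325,667.23 × 9.5% = $30,938.39. Over-quota duty = $496,000.05 × 29.5% = $146,320.01.
Line duty = $30,938.39 + $146,320.01 = $177,258.40.
Line 3 (7471.40, Ulland, 552 units, $116,218.08):
Base rate for 7471.40 is 20% + $3.65/unit.
7471.40 has an FTA preferential rate, but origin Ulland is not Astland; base rate stands.
Additional duty on 7471.40 from Ulland: +14.7%. Applied ad valorem rate: 20% + 14.7% = 34.7%.
Duty = $116,218.08 × 34.7% + 552 × $3.65 = $42,342.47.
Total = $51,819.90 + $177,258.40 + $42,342.47 = $271,420.77.

$271,420.77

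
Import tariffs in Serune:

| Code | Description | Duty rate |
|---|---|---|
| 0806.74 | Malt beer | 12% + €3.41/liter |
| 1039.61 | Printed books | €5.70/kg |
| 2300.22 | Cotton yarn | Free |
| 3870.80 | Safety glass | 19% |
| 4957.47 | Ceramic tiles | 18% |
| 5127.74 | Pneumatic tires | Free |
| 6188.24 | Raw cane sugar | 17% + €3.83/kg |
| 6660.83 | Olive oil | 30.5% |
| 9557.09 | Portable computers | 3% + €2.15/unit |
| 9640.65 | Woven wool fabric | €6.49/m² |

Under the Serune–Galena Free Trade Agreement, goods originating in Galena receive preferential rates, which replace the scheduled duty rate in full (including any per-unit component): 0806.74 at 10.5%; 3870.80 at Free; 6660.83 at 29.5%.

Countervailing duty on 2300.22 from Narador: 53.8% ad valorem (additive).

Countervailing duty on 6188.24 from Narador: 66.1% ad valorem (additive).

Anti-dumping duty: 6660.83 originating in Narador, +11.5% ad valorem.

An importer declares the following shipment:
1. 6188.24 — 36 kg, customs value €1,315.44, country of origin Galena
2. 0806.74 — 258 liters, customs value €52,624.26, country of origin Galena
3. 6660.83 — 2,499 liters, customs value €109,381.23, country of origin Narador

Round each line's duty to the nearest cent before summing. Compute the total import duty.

€51,827.17

Line 1 (6188.24, Galena, 36 kg, €1,315.44):
Base rate for 6188.24 is 17% + €3.83/kg.
Origin Galena is the FTA partner but 6188.24 is not on the preference list; base rate stands.
The additional-duty order on 6188.24 targets Narador, not Galena; it does not apply.
Duty = €1,315.44 × 17% + 36 × €3.83 = €361.50.
Line 2 (0806.74, Galena, 258 liters, €52,624.26):
Base rate for 0806.74 is 12% + €3.41/liter.
Origin Galena qualifies under the Serune–Galena agreement and 0806.74 is covered: preferential rate 10.5% applies instead.
Duty = €52,624.26 × 10.5% = €5,525.55.
Line 3 (6660.83, Narador, 2,499 liters, €109,381.23):
Base rate for 6660.83 is 30.5%.
6660.83 has an FTA preferential rate, but origin Narador is not Galena; base rate stands.
Additional duty on 6660.83 from Narador: +11.5%. Applied ad valorem rate: 30.5% + 11.5% = 42%.
Duty = €109,381.23 × 42% = €45,940.12.
Total = €361.50 + €5,525.55 + €45,940.12 = €51,827.17.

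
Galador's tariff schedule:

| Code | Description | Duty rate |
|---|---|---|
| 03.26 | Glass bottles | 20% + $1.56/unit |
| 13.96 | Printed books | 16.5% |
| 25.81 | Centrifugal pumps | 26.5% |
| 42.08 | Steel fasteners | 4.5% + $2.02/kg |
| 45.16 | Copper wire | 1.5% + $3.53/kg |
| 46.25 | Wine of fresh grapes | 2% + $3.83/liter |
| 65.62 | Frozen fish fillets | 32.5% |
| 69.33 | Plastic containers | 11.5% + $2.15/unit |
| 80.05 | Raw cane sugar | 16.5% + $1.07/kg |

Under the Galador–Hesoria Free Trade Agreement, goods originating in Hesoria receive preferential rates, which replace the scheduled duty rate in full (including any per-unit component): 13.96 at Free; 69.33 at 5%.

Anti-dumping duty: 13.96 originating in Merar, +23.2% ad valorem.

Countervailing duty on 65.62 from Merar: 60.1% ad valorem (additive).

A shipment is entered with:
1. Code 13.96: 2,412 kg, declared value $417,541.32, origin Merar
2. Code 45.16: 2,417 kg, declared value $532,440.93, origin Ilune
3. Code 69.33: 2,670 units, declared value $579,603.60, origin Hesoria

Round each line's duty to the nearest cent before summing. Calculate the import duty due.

$211,262.70

Line 1 (13.96, Merar, 2,412 kg, $417,541.32):
Base rate for 13.96 is 16.5%.
13.96 has an FTA preferential rate, but origin Merar is not Hesoria; base rate stands.
Additional duty on 13.96 from Merar: +23.2%. Applied ad valorem rate: 16.5% + 23.2% = 39.7%.
Duty = $417,541.32 × 39.7% = $165,763.90.
Line 2 (45.16, Ilune, 2,417 kg, $532,440.93):
Base rate for 45.16 is 1.5% + $3.53/kg.
Duty = $532,440.93 × 1.5% + 2,417 × $3.53 = $16,518.62.
Line 3 (69.33, Hesoria, 2,670 units, $579,603.60):
Base rate for 69.33 is 11.5% + $2.15/unit.
Origin Hesoria qualifies under the Galador–Hesoria agreement and 69.33 is covered: preferential rate 5% applies instead.
Duty = $579,603.60 × 5% = $28,980.18.
Total = $165,763.90 + $16,518.62 + $28,980.18 = $211,262.70.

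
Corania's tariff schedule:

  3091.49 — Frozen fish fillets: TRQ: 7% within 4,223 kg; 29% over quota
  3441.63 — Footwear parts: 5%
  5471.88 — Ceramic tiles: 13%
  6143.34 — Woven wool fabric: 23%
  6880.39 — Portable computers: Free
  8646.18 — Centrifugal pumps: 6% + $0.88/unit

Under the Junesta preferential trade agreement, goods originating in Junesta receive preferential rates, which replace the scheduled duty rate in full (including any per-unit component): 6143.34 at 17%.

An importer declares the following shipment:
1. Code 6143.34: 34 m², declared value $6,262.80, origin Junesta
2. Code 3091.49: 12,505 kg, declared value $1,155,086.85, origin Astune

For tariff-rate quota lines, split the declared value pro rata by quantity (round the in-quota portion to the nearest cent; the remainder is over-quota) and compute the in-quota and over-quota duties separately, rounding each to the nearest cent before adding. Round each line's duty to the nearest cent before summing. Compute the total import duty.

$250,222.60

Line 1 (6143.34, Junesta, 34 m², $6,262.80):
Base rate for 6143.34 is 23%.
Origin Junesta qualifies under the Corania–Junesta agreement and 6143.34 is covered: preferential rate 17% applies instead.
Duty = $6,262.80 × 17% = $1,064.68.
Line 2 (3091.49, Astune, 12,505 kg, $1,155,086.85):
Code 3091.49 is under a tariff-rate quota (threshold 4,223 kg). In-quota: 4,223 kg at 7%; over-quota: 8,282 kg at 29%.
Pro-rata value split: in-quota = $1,155,086.85 × 4,223/12,505 = $390,078.51; over-quota = $1,155,086.85 − $390,078.51 = $765,008.34.
In-quota duty = $390,078.51 × 7% = $27,305.50. Over-quota duty = $765,008.34 × 29% = $221,852.42.
Line duty = $27,305.50 + $221,852.42 = $249,157.92.
Total = $1,064.68 + $249,157.92 = $250,222.60.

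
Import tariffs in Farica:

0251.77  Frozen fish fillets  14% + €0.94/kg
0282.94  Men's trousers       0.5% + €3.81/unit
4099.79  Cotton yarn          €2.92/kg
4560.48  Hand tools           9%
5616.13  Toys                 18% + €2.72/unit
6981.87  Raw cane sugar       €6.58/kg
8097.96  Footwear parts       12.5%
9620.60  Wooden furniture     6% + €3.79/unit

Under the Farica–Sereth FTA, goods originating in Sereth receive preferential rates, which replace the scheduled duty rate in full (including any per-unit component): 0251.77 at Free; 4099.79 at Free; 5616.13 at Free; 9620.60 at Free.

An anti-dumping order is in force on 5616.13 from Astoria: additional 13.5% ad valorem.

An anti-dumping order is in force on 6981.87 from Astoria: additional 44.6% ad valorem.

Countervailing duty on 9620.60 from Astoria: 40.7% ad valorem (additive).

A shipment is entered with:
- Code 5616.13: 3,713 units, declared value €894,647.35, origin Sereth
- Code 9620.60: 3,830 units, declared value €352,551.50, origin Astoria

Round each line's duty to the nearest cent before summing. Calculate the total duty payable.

€179,157.25

Line 1 (5616.13, Sereth, 3,713 units, €894,647.35):
Base rate for 5616.13 is 18% + €2.72/unit.
Origin Sereth qualifies under the Farica–Sereth agreement and 5616.13 is covered: preferential rate Free applies instead.
The additional-duty order on 5616.13 targets Astoria, not Sereth; it does not apply.
Duty = €894,647.35 × 0% = €0.00.
Line 2 (9620.60, Astoria, 3,830 units, €352,551.50):
Base rate for 9620.60 is 6% + €3.79/unit.
9620.60 has an FTA preferential rate, but origin Astoria is not Sereth; base rate stands.
Additional duty on 9620.60 from Astoria: +40.7%. Applied ad valorem rate: 6% + 40.7% = 46.7%.
Duty = €352,551.50 × 46.7% + 3,830 × €3.79 = €179,157.25.
Total = €0.00 + €179,157.25 = €179,157.25.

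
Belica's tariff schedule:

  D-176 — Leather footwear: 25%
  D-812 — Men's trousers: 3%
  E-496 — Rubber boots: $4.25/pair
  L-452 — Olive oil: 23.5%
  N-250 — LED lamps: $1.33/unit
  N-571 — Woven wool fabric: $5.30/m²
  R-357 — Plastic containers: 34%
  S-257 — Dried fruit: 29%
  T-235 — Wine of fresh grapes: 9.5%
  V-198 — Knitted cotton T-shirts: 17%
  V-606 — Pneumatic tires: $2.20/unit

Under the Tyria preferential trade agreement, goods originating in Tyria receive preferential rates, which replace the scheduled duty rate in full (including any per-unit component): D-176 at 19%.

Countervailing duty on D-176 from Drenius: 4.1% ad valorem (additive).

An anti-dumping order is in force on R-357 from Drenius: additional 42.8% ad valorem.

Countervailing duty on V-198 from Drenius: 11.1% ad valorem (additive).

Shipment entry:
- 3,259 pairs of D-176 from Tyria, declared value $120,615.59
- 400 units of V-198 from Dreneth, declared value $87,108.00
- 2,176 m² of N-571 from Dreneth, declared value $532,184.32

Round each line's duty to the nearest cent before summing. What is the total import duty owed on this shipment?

Line 1 (D-176, Tyria, 3,259 pairs, $120,615.59):
Base rate for D-176 is 25%.
Origin Tyria qualifies under the Belica–Tyria agreement and D-176 is covered: preferential rate 19% applies instead.
The additional-duty order on D-176 targets Drenius, not Tyria; it does not apply.
Duty = $120,615.59 × 19% = $22,916.96.
Line 2 (V-198, Dreneth, 400 units, $87,108.00):
Base rate for V-198 is 17%.
The additional-duty order on V-198 targets Drenius, not Dreneth; it does not apply.
Duty = $87,108.00 × 17% = $14,808.36.
Line 3 (N-571, Dreneth, 2,176 m², $532,184.32):
Base rate for N-571 is $5.30/m².
Duty = 2,176 × $5.30 = $11,532.80.
Total = $22,916.96 + $14,808.36 + $11,532.80 = $49,258.12.

$49,258.12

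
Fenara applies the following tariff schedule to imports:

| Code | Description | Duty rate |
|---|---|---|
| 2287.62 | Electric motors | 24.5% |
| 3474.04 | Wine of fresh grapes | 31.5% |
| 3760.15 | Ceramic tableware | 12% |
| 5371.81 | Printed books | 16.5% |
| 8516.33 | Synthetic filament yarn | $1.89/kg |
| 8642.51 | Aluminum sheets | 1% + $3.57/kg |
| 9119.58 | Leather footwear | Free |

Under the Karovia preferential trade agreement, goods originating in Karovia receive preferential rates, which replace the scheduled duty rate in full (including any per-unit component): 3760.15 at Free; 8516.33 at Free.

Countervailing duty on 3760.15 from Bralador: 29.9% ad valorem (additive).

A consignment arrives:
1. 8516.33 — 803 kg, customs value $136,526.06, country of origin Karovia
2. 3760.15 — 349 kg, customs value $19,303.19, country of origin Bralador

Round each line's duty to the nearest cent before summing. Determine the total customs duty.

Line 1 (8516.33, Karovia, 803 kg, $136,526.06):
Base rate for 8516.33 is $1.89/kg.
Origin Karovia qualifies under the Fenara–Karovia agreement and 8516.33 is covered: preferential rate Free applies instead.
Duty = $136,526.06 × 0% = $0.00.
Line 2 (3760.15, Bralador, 349 kg, $19,303.19):
Base rate for 3760.15 is 12%.
3760.15 has an FTA preferential rate, but origin Bralador is not Karovia; base rate stands.
Additional duty on 3760.15 from Bralador: +29.9%. Applied ad valorem rate: 12% + 29.9% = 41.9%.
Duty = $19,303.19 × 41.9% = $8,088.04.
Total = $0.00 + $8,088.04 = $8,088.04.

$8,088.04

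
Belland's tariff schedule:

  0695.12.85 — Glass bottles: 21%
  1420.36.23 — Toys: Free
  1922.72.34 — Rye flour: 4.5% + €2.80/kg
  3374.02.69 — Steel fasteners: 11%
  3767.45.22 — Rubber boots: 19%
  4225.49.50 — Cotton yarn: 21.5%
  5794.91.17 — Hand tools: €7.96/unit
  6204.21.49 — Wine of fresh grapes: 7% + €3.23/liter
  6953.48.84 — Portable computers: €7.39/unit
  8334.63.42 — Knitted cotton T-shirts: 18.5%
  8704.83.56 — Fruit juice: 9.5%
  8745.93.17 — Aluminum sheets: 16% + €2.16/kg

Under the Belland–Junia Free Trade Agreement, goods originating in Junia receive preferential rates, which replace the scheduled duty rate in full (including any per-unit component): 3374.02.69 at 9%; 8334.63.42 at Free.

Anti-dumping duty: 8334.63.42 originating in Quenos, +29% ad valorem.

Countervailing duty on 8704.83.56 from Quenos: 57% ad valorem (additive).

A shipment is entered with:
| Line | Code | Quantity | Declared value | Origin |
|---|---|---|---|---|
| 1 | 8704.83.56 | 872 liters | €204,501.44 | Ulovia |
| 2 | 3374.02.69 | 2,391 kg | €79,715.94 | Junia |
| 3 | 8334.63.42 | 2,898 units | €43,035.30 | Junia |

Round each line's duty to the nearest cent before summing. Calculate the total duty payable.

€26,602.07

Line 1 (8704.83.56, Ulovia, 872 liters, €204,501.44):
Base rate for 8704.83.56 is 9.5%.
The additional-duty order on 8704.83.56 targets Quenos, not Ulovia; it does not apply.
Duty = €204,501.44 × 9.5% = €19,427.64.
Line 2 (3374.02.69, Junia, 2,391 kg, €79,715.94):
Base rate for 3374.02.69 is 11%.
Origin Junia qualifies under the Belland–Junia agreement and 3374.02.69 is covered: preferential rate 9% applies instead.
Duty = €79,715.94 × 9% = €7,174.43.
Line 3 (8334.63.42, Junia, 2,898 units, €43,035.30):
Base rate for 8334.63.42 is 18.5%.
Origin Junia qualifies under the Belland–Junia agreement and 8334.63.42 is covered: preferential rate Free applies instead.
The additional-duty order on 8334.63.42 targets Quenos, not Junia; it does not apply.
Duty = €43,035.30 × 0% = €0.00.
Total = €19,427.64 + €7,174.43 + €0.00 = €26,602.07.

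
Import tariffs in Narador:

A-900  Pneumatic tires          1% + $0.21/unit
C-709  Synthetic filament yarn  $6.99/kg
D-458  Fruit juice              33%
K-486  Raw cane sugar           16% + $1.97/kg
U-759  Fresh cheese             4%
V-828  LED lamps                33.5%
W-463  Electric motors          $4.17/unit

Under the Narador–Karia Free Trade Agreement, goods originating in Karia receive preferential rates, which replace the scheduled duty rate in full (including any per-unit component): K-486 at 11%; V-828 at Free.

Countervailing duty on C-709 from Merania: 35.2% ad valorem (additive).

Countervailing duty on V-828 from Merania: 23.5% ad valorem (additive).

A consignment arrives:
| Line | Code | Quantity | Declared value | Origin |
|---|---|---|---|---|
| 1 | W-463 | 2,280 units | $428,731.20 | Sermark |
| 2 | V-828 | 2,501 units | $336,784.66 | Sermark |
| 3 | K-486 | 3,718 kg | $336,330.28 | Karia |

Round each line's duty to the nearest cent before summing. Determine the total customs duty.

Line 1 (W-463, Sermark, 2,280 units, $428,731.20):
Base rate for W-463 is $4.17/unit.
Duty = 2,280 × $4.17 = $9,507.60.
Line 2 (V-828, Sermark, 2,501 units, $336,784.66):
Base rate for V-828 is 33.5%.
V-828 has an FTA preferential rate, but origin Sermark is not Karia; base rate stands.
The additional-duty order on V-828 targets Merania, not Sermark; it does not apply.
Duty = $336,784.66 × 33.5% = $112,822.86.
Line 3 (K-486, Karia, 3,718 kg, $336,330.28):
Base rate for K-486 is 16% + $1.97/kg.
Origin Karia qualifies under the Narador–Karia agreement and K-486 is covered: preferential rate 11% applies instead.
Duty = $336,330.28 × 11% = $36,996.33.
Total = $9,507.60 + $112,822.86 + $36,996.33 = $159,326.79.

$159,326.79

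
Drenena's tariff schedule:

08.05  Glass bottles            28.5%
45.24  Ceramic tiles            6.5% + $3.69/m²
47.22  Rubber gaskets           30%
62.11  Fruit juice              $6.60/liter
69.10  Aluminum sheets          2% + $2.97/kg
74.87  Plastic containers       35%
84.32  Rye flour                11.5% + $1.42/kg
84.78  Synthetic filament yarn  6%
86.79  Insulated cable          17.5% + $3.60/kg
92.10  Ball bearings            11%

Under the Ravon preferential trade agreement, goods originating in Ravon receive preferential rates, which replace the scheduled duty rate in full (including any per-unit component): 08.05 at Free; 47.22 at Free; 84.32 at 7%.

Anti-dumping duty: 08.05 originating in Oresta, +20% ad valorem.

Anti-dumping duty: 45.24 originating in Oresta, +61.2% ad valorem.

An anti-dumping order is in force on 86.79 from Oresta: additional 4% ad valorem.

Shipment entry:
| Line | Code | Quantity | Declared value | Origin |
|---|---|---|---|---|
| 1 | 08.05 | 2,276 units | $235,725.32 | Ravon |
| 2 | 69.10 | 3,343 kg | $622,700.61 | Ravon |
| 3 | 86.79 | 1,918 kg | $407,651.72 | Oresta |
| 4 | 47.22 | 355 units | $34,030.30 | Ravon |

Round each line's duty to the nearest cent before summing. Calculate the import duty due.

Line 1 (08.05, Ravon, 2,276 units, $235,725.32):
Base rate for 08.05 is 28.5%.
Origin Ravon qualifies under the Drenena–Ravon agreement and 08.05 is covered: preferential rate Free applies instead.
The additional-duty order on 08.05 targets Oresta, not Ravon; it does not apply.
Duty = $235,725.32 × 0% = $0.00.
Line 2 (69.10, Ravon, 3,343 kg, $622,700.61):
Base rate for 69.10 is 2% + $2.97/kg.
Origin Ravon is the FTA partner but 69.10 is not on the preference list; base rate stands.
Duty = $622,700.61 × 2% + 3,343 × $2.97 = $22,382.72.
Line 3 (86.79, Oresta, 1,918 kg, $407,651.72):
Base rate for 86.79 is 17.5% + $3.60/kg.
Additional duty on 86.79 from Oresta: +4%. Applied ad valorem rate: 17.5% + 4% = 21.5%.
Duty = $407,651.72 × 21.5% + 1,918 × $3.60 = $94,549.92.
Line 4 (47.22, Ravon, 355 units, $34,030.30):
Base rate for 47.22 is 30%.
Origin Ravon qualifies under the Drenena–Ravon agreement and 47.22 is covered: preferential rate Free applies instead.
Duty = $34,030.30 × 0% = $0.00.
Total = $0.00 + $22,382.72 + $94,549.92 + $0.00 = $116,932.64.

$116,932.64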